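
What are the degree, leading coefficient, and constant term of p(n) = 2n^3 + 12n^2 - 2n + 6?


Highest power of n is 3, with coefficient 2. Constant term is 6.
Degree = 3, leading coefficient = 2, constant term = 6


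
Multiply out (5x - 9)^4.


Expand (5x - 9)^4 by repeated multiplication:
  (5x - 9)^2 = 25x^2 - 90x + 81
  (5x - 9)^3 = 125x^3 - 675x^2 + 1215x - 729
= 625x^4 - 4500x^3 + 12150x^2 - 14580x + 6561


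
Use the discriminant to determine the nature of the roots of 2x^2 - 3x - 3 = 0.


D = b^2 - 4ac = (-3)^2 - 4(2)(-3) = 9 + 24 = 33
Since D > 0: two distinct irrational roots


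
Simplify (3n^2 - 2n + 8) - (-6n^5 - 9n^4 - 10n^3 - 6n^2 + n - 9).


Distribute the minus sign:
  (3n^2 - 2n + 8)
- (-6n^5 - 9n^4 - 10n^3 - 6n^2 + n - 9)
Negate second polynomial: 6n^5 + 9n^4 + 10n^3 + 6n^2 - n + 9
Add: 6n^5 + 9n^4 + 10n^3 + 9n^2 - 3n + 17


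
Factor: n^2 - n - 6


Roots satisfy r1 + r2 = -b/a = 1 and r1*r2 = c/a = -6.
So r1 = -2, r2 = 3.
n^2 - n - 6 = (n - r1)(n - r2) = (n + 2)(n - 3)


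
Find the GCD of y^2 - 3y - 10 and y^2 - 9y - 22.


Factor each:
  y^2 - 3y - 10 = (y + 2)(y - 5)
  y^2 - 9y - 22 = (y + 2)(y - 11)
Common monic factor: y + 2


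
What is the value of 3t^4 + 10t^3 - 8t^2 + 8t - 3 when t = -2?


Using direct substitution:
  3 * (-2)^4 = 48
  10 * (-2)^3 = -80
  -8 * (-2)^2 = -32
  8 * (-2)^1 = -16
  constant: -3
Sum = 48 - 80 - 32 - 16 - 3 = -83


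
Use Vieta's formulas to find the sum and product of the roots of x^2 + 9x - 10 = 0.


For ax^2+bx+c=0: sum = -b/a, product = c/a.
a=1, b=9, c=-10
Sum = -(9)/1 = -9
Product = (-10)/1 = -10


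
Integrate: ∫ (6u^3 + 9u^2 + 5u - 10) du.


Reverse power rule on each term:
  ∫ 6u^3 du = (3/2)u^4
  ∫ 9u^2 du = 3u^3
  ∫ 5u du = (5/2)u^2
  ∫ -10 du = -10u
F(u) = (3/2)u^4 + 3u^3 + (5/2)u^2 - 10u + C


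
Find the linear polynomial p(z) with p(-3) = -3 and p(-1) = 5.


p(z) = mz + b. Using p(-3)=-3, p(-1)=5:
m = (-3 - 5)/(-3 + 1) = -8/-2 = 4
b = -3 - m*(-3) = -3 + 12 = 9
p(z) = 4z + 9


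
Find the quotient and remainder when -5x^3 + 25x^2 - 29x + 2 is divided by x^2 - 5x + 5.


(-5x^3 + 25x^2 - 29x + 2) / (x^2 - 5x + 5)
Step 1: -5x * (x^2 - 5x + 5) = -5x^3 + 25x^2 - 25x; subtract.
Step 2: 0 * (x^2 - 5x + 5) = 0; subtract.
Quotient: -5x, Remainder: -4x + 2


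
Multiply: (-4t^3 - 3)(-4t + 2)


Distribute each term of the first polynomial:
  (-4t^3)(-4t + 2) = 16t^4 - 8t^3
  (-3)(-4t + 2) = 12t - 6
Sum: 16t^4 - 8t^3 + 12t - 6


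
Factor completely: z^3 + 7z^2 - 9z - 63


Try integer roots (divisors of -63). z=3: p(3)=0.
Divide out (z - 3): quotient is z^2 + 10z + 21.
Factor the quadratic: (z + 7)(z + 3)
Result: (z - 3)(z + 7)(z + 3)


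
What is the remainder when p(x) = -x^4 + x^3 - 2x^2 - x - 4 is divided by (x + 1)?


By the Remainder Theorem, the remainder equals p(-1):
  -1*(-1)^4 = -1
  1*(-1)^3 = -1
  -2*(-1)^2 = -2
  -1*(-1)^1 = 1
  constant: -4
Sum: -1 - 1 - 2 + 1 - 4 = -7


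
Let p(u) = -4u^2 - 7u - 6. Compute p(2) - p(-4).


p(2) = -36
p(-4) = -42
p(2) - p(-4) = -36 + 42 = 6


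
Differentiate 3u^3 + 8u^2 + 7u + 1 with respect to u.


Apply the power rule term by term:
  d/du(3u^3) = 9u^2
  d/du(8u^2) = 16u
  d/du(7u) = 7
  d/du(1) = 0
p'(u) = 9u^2 + 16u + 7


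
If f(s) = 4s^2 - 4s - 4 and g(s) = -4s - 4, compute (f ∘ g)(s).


Substitute g(s) into f:
f(g(s)) = 4*(-4s - 4)^2 + (-4)*(-4s - 4) + (-4)
(-4s - 4)^2 = 16s^2 + 32s + 16
Expand and combine: 64s^2 + 144s + 76


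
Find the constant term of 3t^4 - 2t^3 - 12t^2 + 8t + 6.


Read off the constant term: 6


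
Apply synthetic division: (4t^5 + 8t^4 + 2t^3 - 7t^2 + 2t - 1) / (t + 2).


Synthetic division with c = -2. Coefficients: 4, 8, 2, -7, 2, -1
Bring down 4.
  4 * -2 = -8; -8 + 8 = 0
  0 * -2 = 0; 0 + 2 = 2
  2 * -2 = -4; -4 - 7 = -11
  -11 * -2 = 22; 22 + 2 = 24
  24 * -2 = -48; -48 - 1 = -49
Quotient: 4t^4 + 2t^2 - 11t + 24, Remainder: -49


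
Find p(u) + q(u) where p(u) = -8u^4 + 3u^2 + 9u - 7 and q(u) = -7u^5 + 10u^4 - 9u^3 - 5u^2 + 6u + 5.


Align terms by degree and add:
  -8u^4 + 3u^2 + 9u - 7
  -7u^5 + 10u^4 - 9u^3 - 5u^2 + 6u + 5
= -7u^5 + 2u^4 - 9u^3 - 2u^2 + 15u - 2


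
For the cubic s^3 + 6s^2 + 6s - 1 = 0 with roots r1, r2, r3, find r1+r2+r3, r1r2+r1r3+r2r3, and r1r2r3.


Monic cubic s^3+bs^2+cs+d=0: sum=-b, pairwise sum=c, product=-d.
b=6, c=6, d=-1
r1+r2+r3 = -6
r1r2+r1r3+r2r3 = 6
r1r2r3 = 1


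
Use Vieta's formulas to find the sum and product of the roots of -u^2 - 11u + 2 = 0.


For au^2+bu+c=0: sum = -b/a, product = c/a.
a=-1, b=-11, c=2
Sum = -(-11)/-1 = -11
Product = (2)/-1 = -2


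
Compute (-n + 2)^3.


Expand (-n + 2)^3 by repeated multiplication:
  (-n + 2)^2 = n^2 - 4n + 4
= -n^3 + 6n^2 - 12n + 8


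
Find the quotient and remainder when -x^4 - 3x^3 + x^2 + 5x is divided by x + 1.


(-x^4 - 3x^3 + x^2 + 5x) / (x + 1)
Step 1: -x^3 * (x + 1) = -x^4 - x^3; subtract.
Step 2: -2x^2 * (x + 1) = -2x^3 - 2x^2; subtract.
Step 3: 3x * (x + 1) = 3x^2 + 3x; subtract.
Step 4: 2 * (x + 1) = 2x + 2; subtract.
Quotient: -x^3 - 2x^2 + 3x + 2, Remainder: -2


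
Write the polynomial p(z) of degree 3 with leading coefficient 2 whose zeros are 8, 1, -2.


p(z) = 2(z - 8)(z - 1)(z + 2)
Expand: 2z^3 - 14z^2 - 20z + 32


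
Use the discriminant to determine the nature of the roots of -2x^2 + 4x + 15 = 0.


D = b^2 - 4ac = (4)^2 - 4(-2)(15) = 16 + 120 = 136
Since D > 0: two distinct irrational roots


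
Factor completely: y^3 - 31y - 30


Try integer roots (divisors of -30). y=6: p(6)=0.
Divide out (y - 6): quotient is y^2 + 6y + 5.
Factor the quadratic: (y + 5)(y + 1)
Result: (y - 6)(y + 5)(y + 1)


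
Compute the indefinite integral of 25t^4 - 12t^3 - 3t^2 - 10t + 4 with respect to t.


Reverse power rule on each term:
  ∫ 25t^4 dt = 5t^5
  ∫ -12t^3 dt = -3t^4
  ∫ -3t^2 dt = -t^3
  ∫ -10t dt = -5t^2
  ∫ 4 dt = 4t
F(t) = 5t^5 - 3t^4 - t^3 - 5t^2 + 4t + C


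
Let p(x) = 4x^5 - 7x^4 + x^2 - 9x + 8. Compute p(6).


Using direct substitution:
  4 * (6)^5 = 31104
  -7 * (6)^4 = -9072
  0 * (6)^3 = 0
  1 * (6)^2 = 36
  -9 * (6)^1 = -54
  constant: 8
Sum = 31104 - 9072 + 0 + 36 - 54 + 8 = 22022


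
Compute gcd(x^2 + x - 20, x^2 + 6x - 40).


Factor each:
  x^2 + x - 20 = (x - 4)(x + 5)
  x^2 + 6x - 40 = (x - 4)(x + 10)
Common monic factor: x - 4


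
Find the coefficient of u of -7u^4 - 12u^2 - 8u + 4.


Read off the coefficient of u: -8


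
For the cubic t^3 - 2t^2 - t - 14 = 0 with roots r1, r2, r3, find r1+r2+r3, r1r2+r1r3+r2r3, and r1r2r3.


Monic cubic t^3+bt^2+ct+d=0: sum=-b, pairwise sum=c, product=-d.
b=-2, c=-1, d=-14
r1+r2+r3 = 2
r1r2+r1r3+r2r3 = -1
r1r2r3 = 14


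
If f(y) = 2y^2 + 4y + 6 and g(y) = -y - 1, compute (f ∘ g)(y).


Substitute g(y) into f:
f(g(y)) = 2*(-y - 1)^2 + 4*(-y - 1) + 6
(-y - 1)^2 = y^2 + 2y + 1
Expand and combine: 2y^2 + 4


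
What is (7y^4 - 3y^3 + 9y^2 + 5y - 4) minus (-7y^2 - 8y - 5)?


Distribute the minus sign:
  (7y^4 - 3y^3 + 9y^2 + 5y - 4)
- (-7y^2 - 8y - 5)
Negate second polynomial: 7y^2 + 8y + 5
Add: 7y^4 - 3y^3 + 16y^2 + 13y + 1


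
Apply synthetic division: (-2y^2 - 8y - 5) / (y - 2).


Synthetic division with c = 2. Coefficients: -2, -8, -5
Bring down -2.
  -2 * 2 = -4; -4 - 8 = -12
  -12 * 2 = -24; -24 - 5 = -29
Quotient: -2y - 12, Remainder: -29


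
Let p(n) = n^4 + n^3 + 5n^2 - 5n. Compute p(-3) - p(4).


p(-3) = 114
p(4) = 380
p(-3) - p(4) = 114 - 380 = -266


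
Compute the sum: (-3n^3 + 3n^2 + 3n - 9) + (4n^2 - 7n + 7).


Align terms by degree and add:
  -3n^3 + 3n^2 + 3n - 9
+ 4n^2 - 7n + 7
= -3n^3 + 7n^2 - 4n - 2


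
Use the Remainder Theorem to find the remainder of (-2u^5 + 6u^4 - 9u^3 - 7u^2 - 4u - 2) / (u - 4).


By the Remainder Theorem, the remainder equals p(4):
  -2*(4)^5 = -2048
  6*(4)^4 = 1536
  -9*(4)^3 = -576
  -7*(4)^2 = -112
  -4*(4)^1 = -16
  constant: -2
Sum: -2048 + 1536 - 576 - 112 - 16 - 2 = -1218


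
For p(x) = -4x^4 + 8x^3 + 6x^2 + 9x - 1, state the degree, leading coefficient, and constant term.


Highest power of x is 4, with coefficient -4. Constant term is -1.
Degree = 4, leading coefficient = -4, constant term = -1


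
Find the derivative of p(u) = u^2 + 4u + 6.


Apply the power rule term by term:
  d/du(u^2) = 2u
  d/du(4u) = 4
  d/du(6) = 0
p'(u) = 2u + 4


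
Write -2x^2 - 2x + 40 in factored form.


Roots satisfy r1 + r2 = -b/a = -1 and r1*r2 = c/a = -20.
So r1 = 4, r2 = -5.
-2x^2 - 2x + 40 = -2(x - r1)(x - r2) = -2(x - 4)(x + 5)


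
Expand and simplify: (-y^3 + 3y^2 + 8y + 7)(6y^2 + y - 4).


Distribute each term of the first polynomial:
  (-y^3)(6y^2 + y - 4) = -6y^5 - y^4 + 4y^3
  (3y^2)(6y^2 + y - 4) = 18y^4 + 3y^3 - 12y^2
  (8y)(6y^2 + y - 4) = 48y^3 + 8y^2 - 32y
  (7)(6y^2 + y - 4) = 42y^2 + 7y - 28
Sum: -6y^5 + 17y^4 + 55y^3 + 38y^2 - 25y - 28


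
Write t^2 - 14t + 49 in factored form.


Roots satisfy r1 + r2 = -b/a = 14 and r1*r2 = c/a = 49.
So r1 = 7, r2 = 7.
t^2 - 14t + 49 = (t - r1)(t - r2) = (t - 7)(t - 7)


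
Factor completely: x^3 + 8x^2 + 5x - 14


Try integer roots (divisors of -14). x=-2: p(-2)=0.
Divide out (x + 2): quotient is x^2 + 6x - 7.
Factor the quadratic: (x + 7)(x - 1)
Result: (x + 2)(x + 7)(x - 1)


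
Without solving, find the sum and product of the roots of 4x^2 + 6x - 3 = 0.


For ax^2+bx+c=0: sum = -b/a, product = c/a.
a=4, b=6, c=-3
Sum = -(6)/4 = -3/2
Product = (-3)/4 = -3/4


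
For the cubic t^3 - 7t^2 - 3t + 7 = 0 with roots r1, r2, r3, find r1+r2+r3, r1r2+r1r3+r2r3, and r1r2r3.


Monic cubic t^3+bt^2+ct+d=0: sum=-b, pairwise sum=c, product=-d.
b=-7, c=-3, d=7
r1+r2+r3 = 7
r1r2+r1r3+r2r3 = -3
r1r2r3 = -7


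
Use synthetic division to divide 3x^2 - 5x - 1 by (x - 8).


Synthetic division with c = 8. Coefficients: 3, -5, -1
Bring down 3.
  3 * 8 = 24; 24 - 5 = 19
  19 * 8 = 152; 152 - 1 = 151
Quotient: 3x + 19, Remainder: 151


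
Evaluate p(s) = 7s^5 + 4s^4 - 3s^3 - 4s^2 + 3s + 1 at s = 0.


Using direct substitution:
  7 * (0)^5 = 0
  4 * (0)^4 = 0
  -3 * (0)^3 = 0
  -4 * (0)^2 = 0
  3 * (0)^1 = 0
  constant: 1
Sum = 0 + 0 + 0 + 0 + 0 + 1 = 1


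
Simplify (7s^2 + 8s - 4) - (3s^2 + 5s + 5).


Distribute the minus sign:
  (7s^2 + 8s - 4)
- (3s^2 + 5s + 5)
Negate second polynomial: -3s^2 - 5s - 5
Add: 4s^2 + 3s - 9


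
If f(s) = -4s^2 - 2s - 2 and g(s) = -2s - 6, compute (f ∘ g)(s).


Substitute g(s) into f:
f(g(s)) = -4*(-2s - 6)^2 + (-2)*(-2s - 6) + (-2)
(-2s - 6)^2 = 4s^2 + 24s + 36
Expand and combine: -16s^2 - 92s - 134


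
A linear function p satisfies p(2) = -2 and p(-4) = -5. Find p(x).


p(x) = mx + b. Using p(2)=-2, p(-4)=-5:
m = (-2 + 5)/(2 + 4) = 3/6 = 1/2
b = -2 - m*(2) = -2 - 1 = -3
p(x) = (1/2)x - 3


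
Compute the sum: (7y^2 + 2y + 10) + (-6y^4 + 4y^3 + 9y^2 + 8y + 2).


Align terms by degree and add:
  7y^2 + 2y + 10
  -6y^4 + 4y^3 + 9y^2 + 8y + 2
= -6y^4 + 4y^3 + 16y^2 + 10y + 12


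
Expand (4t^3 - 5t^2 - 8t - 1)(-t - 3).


Distribute each term of the first polynomial:
  (4t^3)(-t - 3) = -4t^4 - 12t^3
  (-5t^2)(-t - 3) = 5t^3 + 15t^2
  (-8t)(-t - 3) = 8t^2 + 24t
  (-1)(-t - 3) = t + 3
Sum: -4t^4 - 7t^3 + 23t^2 + 25t + 3


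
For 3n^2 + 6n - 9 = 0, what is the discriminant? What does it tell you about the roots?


D = b^2 - 4ac = (6)^2 - 4(3)(-9) = 36 + 108 = 144
Since D > 0: two distinct rational roots


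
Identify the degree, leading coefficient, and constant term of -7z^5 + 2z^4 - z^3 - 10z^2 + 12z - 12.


Highest power of z is 5, with coefficient -7. Constant term is -12.
Degree = 5, leading coefficient = -7, constant term = -12


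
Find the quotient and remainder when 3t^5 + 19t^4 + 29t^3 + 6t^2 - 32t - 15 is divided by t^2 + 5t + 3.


(3t^5 + 19t^4 + 29t^3 + 6t^2 - 32t - 15) / (t^2 + 5t + 3)
Step 1: 3t^3 * (t^2 + 5t + 3) = 3t^5 + 15t^4 + 9t^3; subtract.
Step 2: 4t^2 * (t^2 + 5t + 3) = 4t^4 + 20t^3 + 12t^2; subtract.
Step 3: 0 * (t^2 + 5t + 3) = 0; subtract.
Step 4: -6 * (t^2 + 5t + 3) = -6t^2 - 30t - 18; subtract.
Quotient: 3t^3 + 4t^2 - 6, Remainder: -2t + 3


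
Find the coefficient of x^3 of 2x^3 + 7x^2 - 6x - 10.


Read off the coefficient of x^3: 2


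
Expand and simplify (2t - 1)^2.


Expand (2t - 1)^2 by repeated multiplication:
= 4t^2 - 4t + 1


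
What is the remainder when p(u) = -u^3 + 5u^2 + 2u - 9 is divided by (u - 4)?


By the Remainder Theorem, the remainder equals p(4):
  -1*(4)^3 = -64
  5*(4)^2 = 80
  2*(4)^1 = 8
  constant: -9
Sum: -64 + 80 + 8 - 9 = 15


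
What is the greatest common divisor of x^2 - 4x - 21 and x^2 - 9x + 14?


Factor each:
  x^2 - 4x - 21 = (x - 7)(x + 3)
  x^2 - 9x + 14 = (x - 7)(x - 2)
Common monic factor: x - 7


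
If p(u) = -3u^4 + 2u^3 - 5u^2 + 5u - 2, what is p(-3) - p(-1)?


p(-3) = -359
p(-1) = -17
p(-3) - p(-1) = -359 + 17 = -342


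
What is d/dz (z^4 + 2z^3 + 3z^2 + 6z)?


Apply the power rule term by term:
  d/dz(z^4) = 4z^3
  d/dz(2z^3) = 6z^2
  d/dz(3z^2) = 6z
  d/dz(6z) = 6
p'(z) = 4z^3 + 6z^2 + 6z + 6


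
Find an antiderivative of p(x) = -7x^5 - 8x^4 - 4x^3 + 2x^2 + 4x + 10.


Reverse power rule on each term:
  ∫ -7x^5 dx = -(7/6)x^6
  ∫ -8x^4 dx = -(8/5)x^5
  ∫ -4x^3 dx = -x^4
  ∫ 2x^2 dx = (2/3)x^3
  ∫ 4x dx = 2x^2
  ∫ 10 dx = 10x
F(x) = -(7/6)x^6 - (8/5)x^5 - x^4 + (2/3)x^3 + 2x^2 + 10x + C


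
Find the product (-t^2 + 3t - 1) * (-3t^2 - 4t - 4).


Distribute each term of the first polynomial:
  (-t^2)(-3t^2 - 4t - 4) = 3t^4 + 4t^3 + 4t^2
  (3t)(-3t^2 - 4t - 4) = -9t^3 - 12t^2 - 12t
  (-1)(-3t^2 - 4t - 4) = 3t^2 + 4t + 4
Sum: 3t^4 - 5t^3 - 5t^2 - 8t + 4


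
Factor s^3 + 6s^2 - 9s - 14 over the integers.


Try integer roots (divisors of -14). s=2: p(2)=0.
Divide out (s - 2): quotient is s^2 + 8s + 7.
Factor the quadratic: (s + 7)(s + 1)
Result: (s - 2)(s + 7)(s + 1)


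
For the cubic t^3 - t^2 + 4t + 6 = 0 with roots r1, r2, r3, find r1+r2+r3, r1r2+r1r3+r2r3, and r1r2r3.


Monic cubic t^3+bt^2+ct+d=0: sum=-b, pairwise sum=c, product=-d.
b=-1, c=4, d=6
r1+r2+r3 = 1
r1r2+r1r3+r2r3 = 4
r1r2r3 = -6


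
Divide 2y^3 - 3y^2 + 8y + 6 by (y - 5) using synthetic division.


Synthetic division with c = 5. Coefficients: 2, -3, 8, 6
Bring down 2.
  2 * 5 = 10; 10 - 3 = 7
  7 * 5 = 35; 35 + 8 = 43
  43 * 5 = 215; 215 + 6 = 221
Quotient: 2y^2 + 7y + 43, Remainder: 221


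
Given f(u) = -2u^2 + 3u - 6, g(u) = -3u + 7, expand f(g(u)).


Substitute g(u) into f:
f(g(u)) = -2*(-3u + 7)^2 + 3*(-3u + 7) + (-6)
(-3u + 7)^2 = 9u^2 - 42u + 49
Expand and combine: -18u^2 + 75u - 83


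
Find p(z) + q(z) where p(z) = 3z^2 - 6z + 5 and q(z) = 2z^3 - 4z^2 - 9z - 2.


Align terms by degree and add:
  3z^2 - 6z + 5
+ 2z^3 - 4z^2 - 9z - 2
= 2z^3 - z^2 - 15z + 3


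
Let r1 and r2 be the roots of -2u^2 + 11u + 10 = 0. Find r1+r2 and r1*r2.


For au^2+bu+c=0: sum = -b/a, product = c/a.
a=-2, b=11, c=10
Sum = -(11)/-2 = 11/2
Product = (10)/-2 = -5


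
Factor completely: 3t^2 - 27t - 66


Roots satisfy r1 + r2 = -b/a = 9 and r1*r2 = c/a = -22.
So r1 = -2, r2 = 11.
3t^2 - 27t - 66 = 3(t - r1)(t - r2) = 3(t + 2)(t - 11)


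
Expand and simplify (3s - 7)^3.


Expand (3s - 7)^3 by repeated multiplication:
  (3s - 7)^2 = 9s^2 - 42s + 49
= 27s^3 - 189s^2 + 441s - 343


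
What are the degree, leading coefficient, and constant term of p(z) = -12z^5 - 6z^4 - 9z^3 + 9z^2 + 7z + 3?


Highest power of z is 5, with coefficient -12. Constant term is 3.
Degree = 5, leading coefficient = -12, constant term = 3


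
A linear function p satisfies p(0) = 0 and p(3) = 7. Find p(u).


p(u) = mu + b. Using p(0)=0, p(3)=7:
m = (0 - 7)/(0 - 3) = -7/-3 = 7/3
b = 0 - m*(0) = 0 = 0
p(u) = (7/3)u


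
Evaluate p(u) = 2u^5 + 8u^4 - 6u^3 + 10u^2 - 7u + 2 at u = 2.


Using direct substitution:
  2 * (2)^5 = 64
  8 * (2)^4 = 128
  -6 * (2)^3 = -48
  10 * (2)^2 = 40
  -7 * (2)^1 = -14
  constant: 2
Sum = 64 + 128 - 48 + 40 - 14 + 2 = 172


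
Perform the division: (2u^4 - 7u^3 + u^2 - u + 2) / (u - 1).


(2u^4 - 7u^3 + u^2 - u + 2) / (u - 1)
Step 1: 2u^3 * (u - 1) = 2u^4 - 2u^3; subtract.
Step 2: -5u^2 * (u - 1) = -5u^3 + 5u^2; subtract.
Step 3: -4u * (u - 1) = -4u^2 + 4u; subtract.
Step 4: -5 * (u - 1) = -5u + 5; subtract.
Quotient: 2u^3 - 5u^2 - 4u - 5, Remainder: -3


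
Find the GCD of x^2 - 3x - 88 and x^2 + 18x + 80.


Factor each:
  x^2 - 3x - 88 = (x + 8)(x - 11)
  x^2 + 18x + 80 = (x + 8)(x + 10)
Common monic factor: x + 8


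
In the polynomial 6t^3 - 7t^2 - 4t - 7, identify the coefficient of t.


Read off the coefficient of t: -4


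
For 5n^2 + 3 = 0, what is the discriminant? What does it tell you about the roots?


D = b^2 - 4ac = (0)^2 - 4(5)(3) = 0 - 60 = -60
Since D < 0: two complex conjugate roots (no real roots)


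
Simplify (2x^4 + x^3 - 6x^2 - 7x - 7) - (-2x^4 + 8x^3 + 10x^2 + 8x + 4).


Distribute the minus sign:
  (2x^4 + x^3 - 6x^2 - 7x - 7)
- (-2x^4 + 8x^3 + 10x^2 + 8x + 4)
Negate second polynomial: 2x^4 - 8x^3 - 10x^2 - 8x - 4
Add: 4x^4 - 7x^3 - 16x^2 - 15x - 11


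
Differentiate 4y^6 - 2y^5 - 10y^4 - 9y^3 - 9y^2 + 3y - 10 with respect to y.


Apply the power rule term by term:
  d/dy(4y^6) = 24y^5
  d/dy(-2y^5) = -10y^4
  d/dy(-10y^4) = -40y^3
  d/dy(-9y^3) = -27y^2
  d/dy(-9y^2) = -18y
  d/dy(3y) = 3
  d/dy(-10) = 0
p'(y) = 24y^5 - 10y^4 - 40y^3 - 27y^2 - 18y + 3


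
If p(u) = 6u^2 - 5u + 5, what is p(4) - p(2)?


p(4) = 81
p(2) = 19
p(4) - p(2) = 81 - 19 = 62


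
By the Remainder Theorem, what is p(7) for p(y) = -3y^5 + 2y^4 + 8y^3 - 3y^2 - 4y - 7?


By the Remainder Theorem, the remainder equals p(7):
  -3*(7)^5 = -50421
  2*(7)^4 = 4802
  8*(7)^3 = 2744
  -3*(7)^2 = -147
  -4*(7)^1 = -28
  constant: -7
Sum: -50421 + 4802 + 2744 - 147 - 28 - 7 = -43057


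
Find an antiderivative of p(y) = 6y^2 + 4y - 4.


Reverse power rule on each term:
  ∫ 6y^2 dy = 2y^3
  ∫ 4y dy = 2y^2
  ∫ -4 dy = -4y
F(y) = 2y^3 + 2y^2 - 4y + C


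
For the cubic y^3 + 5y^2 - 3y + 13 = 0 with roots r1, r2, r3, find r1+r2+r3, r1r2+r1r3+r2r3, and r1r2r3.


Monic cubic y^3+by^2+cy+d=0: sum=-b, pairwise sum=c, product=-d.
b=5, c=-3, d=13
r1+r2+r3 = -5
r1r2+r1r3+r2r3 = -3
r1r2r3 = -13


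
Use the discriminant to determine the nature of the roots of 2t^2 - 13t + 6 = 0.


D = b^2 - 4ac = (-13)^2 - 4(2)(6) = 169 - 48 = 121
Since D > 0: two distinct rational roots


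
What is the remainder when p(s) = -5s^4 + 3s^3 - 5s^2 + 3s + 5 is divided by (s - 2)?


By the Remainder Theorem, the remainder equals p(2):
  -5*(2)^4 = -80
  3*(2)^3 = 24
  -5*(2)^2 = -20
  3*(2)^1 = 6
  constant: 5
Sum: -80 + 24 - 20 + 6 + 5 = -65


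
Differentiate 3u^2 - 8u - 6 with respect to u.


Apply the power rule term by term:
  d/du(3u^2) = 6u
  d/du(-8u) = -8
  d/du(-6) = 0
p'(u) = 6u - 8


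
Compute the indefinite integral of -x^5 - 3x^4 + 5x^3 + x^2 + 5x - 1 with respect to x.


Reverse power rule on each term:
  ∫ -x^5 dx = -(1/6)x^6
  ∫ -3x^4 dx = -(3/5)x^5
  ∫ 5x^3 dx = (5/4)x^4
  ∫ x^2 dx = (1/3)x^3
  ∫ 5x dx = (5/2)x^2
  ∫ -1 dx = -x
F(x) = -(1/6)x^6 - (3/5)x^5 + (5/4)x^4 + (1/3)x^3 + (5/2)x^2 - x + C


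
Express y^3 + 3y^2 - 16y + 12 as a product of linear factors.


Try integer roots (divisors of 12). y=1: p(1)=0.
Divide out (y - 1): quotient is y^2 + 4y - 12.
Factor the quadratic: (y + 6)(y - 2)
Result: (y - 1)(y + 6)(y - 2)


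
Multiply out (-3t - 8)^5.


Expand (-3t - 8)^5 by repeated multiplication:
  (-3t - 8)^2 = 9t^2 + 48t + 64
  (-3t - 8)^3 = -27t^3 - 216t^2 - 576t - 512
  (-3t - 8)^4 = 81t^4 + 864t^3 + 3456t^2 + 6144t + 4096
= -243t^5 - 3240t^4 - 17280t^3 - 46080t^2 - 61440t - 32768


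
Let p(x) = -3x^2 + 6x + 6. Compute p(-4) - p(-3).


p(-4) = -66
p(-3) = -39
p(-4) - p(-3) = -66 + 39 = -27


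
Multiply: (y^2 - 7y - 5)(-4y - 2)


Distribute each term of the first polynomial:
  (y^2)(-4y - 2) = -4y^3 - 2y^2
  (-7y)(-4y - 2) = 28y^2 + 14y
  (-5)(-4y - 2) = 20y + 10
Sum: -4y^3 + 26y^2 + 34y + 10


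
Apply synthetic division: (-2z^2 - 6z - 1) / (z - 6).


Synthetic division with c = 6. Coefficients: -2, -6, -1
Bring down -2.
  -2 * 6 = -12; -12 - 6 = -18
  -18 * 6 = -108; -108 - 1 = -109
Quotient: -2z - 18, Remainder: -109


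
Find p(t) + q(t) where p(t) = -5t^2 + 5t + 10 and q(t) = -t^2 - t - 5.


Align terms by degree and add:
  -5t^2 + 5t + 10
  -t^2 - t - 5
= -6t^2 + 4t + 5


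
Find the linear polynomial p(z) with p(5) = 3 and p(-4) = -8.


p(z) = mz + b. Using p(5)=3, p(-4)=-8:
m = (3 + 8)/(5 + 4) = 11/9 = 11/9
b = 3 - m*(5) = 3 - 55/9 = -28/9
p(z) = (11/9)z - (28/9)


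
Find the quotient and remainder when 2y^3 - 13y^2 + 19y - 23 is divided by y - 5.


(2y^3 - 13y^2 + 19y - 23) / (y - 5)
Step 1: 2y^2 * (y - 5) = 2y^3 - 10y^2; subtract.
Step 2: -3y * (y - 5) = -3y^2 + 15y; subtract.
Step 3: 4 * (y - 5) = 4y - 20; subtract.
Quotient: 2y^2 - 3y + 4, Remainder: -3


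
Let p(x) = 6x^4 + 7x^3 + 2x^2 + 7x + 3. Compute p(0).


Using direct substitution:
  6 * (0)^4 = 0
  7 * (0)^3 = 0
  2 * (0)^2 = 0
  7 * (0)^1 = 0
  constant: 3
Sum = 0 + 0 + 0 + 0 + 3 = 3


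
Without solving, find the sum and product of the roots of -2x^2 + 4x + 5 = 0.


For ax^2+bx+c=0: sum = -b/a, product = c/a.
a=-2, b=4, c=5
Sum = -(4)/-2 = 2
Product = (5)/-2 = -5/2


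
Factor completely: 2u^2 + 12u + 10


Roots satisfy r1 + r2 = -b/a = -6 and r1*r2 = c/a = 5.
So r1 = -5, r2 = -1.
2u^2 + 12u + 10 = 2(u - r1)(u - r2) = 2(u + 5)(u + 1)


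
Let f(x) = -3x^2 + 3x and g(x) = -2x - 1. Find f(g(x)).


Substitute g(x) into f:
f(g(x)) = -3*(-2x - 1)^2 + 3*(-2x - 1)
(-2x - 1)^2 = 4x^2 + 4x + 1
Expand and combine: -12x^2 - 18x - 6


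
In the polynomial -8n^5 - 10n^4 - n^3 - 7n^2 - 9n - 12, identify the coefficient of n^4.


Read off the coefficient of n^4: -10


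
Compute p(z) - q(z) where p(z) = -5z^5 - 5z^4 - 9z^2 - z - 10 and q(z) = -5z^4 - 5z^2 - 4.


Distribute the minus sign:
  (-5z^5 - 5z^4 - 9z^2 - z - 10)
- (-5z^4 - 5z^2 - 4)
Negate second polynomial: 5z^4 + 5z^2 + 4
Add: -5z^5 - 4z^2 - z - 6


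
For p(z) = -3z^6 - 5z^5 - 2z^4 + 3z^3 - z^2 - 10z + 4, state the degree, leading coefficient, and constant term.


Highest power of z is 6, with coefficient -3. Constant term is 4.
Degree = 6, leading coefficient = -3, constant term = 4


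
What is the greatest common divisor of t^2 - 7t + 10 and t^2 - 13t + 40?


Factor each:
  t^2 - 7t + 10 = (t - 5)(t - 2)
  t^2 - 13t + 40 = (t - 5)(t - 8)
Common monic factor: t - 5


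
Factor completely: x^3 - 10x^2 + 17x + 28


Try integer roots (divisors of 28). x=4: p(4)=0.
Divide out (x - 4): quotient is x^2 - 6x - 7.
Factor the quadratic: (x + 1)(x - 7)
Result: (x - 4)(x + 1)(x - 7)


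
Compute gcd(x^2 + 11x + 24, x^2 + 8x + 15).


Factor each:
  x^2 + 11x + 24 = (x + 3)(x + 8)
  x^2 + 8x + 15 = (x + 3)(x + 5)
Common monic factor: x + 3


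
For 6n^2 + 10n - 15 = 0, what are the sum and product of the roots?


For an^2+bn+c=0: sum = -b/a, product = c/a.
a=6, b=10, c=-15
Sum = -(10)/6 = -5/3
Product = (-15)/6 = -5/2


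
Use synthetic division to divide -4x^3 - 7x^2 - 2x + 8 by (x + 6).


Synthetic division with c = -6. Coefficients: -4, -7, -2, 8
Bring down -4.
  -4 * -6 = 24; 24 - 7 = 17
  17 * -6 = -102; -102 - 2 = -104
  -104 * -6 = 624; 624 + 8 = 632
Quotient: -4x^2 + 17x - 104, Remainder: 632


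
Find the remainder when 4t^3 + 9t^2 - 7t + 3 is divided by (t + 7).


By the Remainder Theorem, the remainder equals p(-7):
  4*(-7)^3 = -1372
  9*(-7)^2 = 441
  -7*(-7)^1 = 49
  constant: 3
Sum: -1372 + 441 + 49 + 3 = -879


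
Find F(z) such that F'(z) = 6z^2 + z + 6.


Reverse power rule on each term:
  ∫ 6z^2 dz = 2z^3
  ∫ z dz = (1/2)z^2
  ∫ 6 dz = 6z
F(z) = 2z^3 + (1/2)z^2 + 6z + C


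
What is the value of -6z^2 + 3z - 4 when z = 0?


Using direct substitution:
  -6 * (0)^2 = 0
  3 * (0)^1 = 0
  constant: -4
Sum = 0 + 0 - 4 = -4


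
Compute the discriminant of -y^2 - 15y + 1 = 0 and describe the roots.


D = b^2 - 4ac = (-15)^2 - 4(-1)(1) = 225 + 4 = 229
Since D > 0: two distinct irrational roots


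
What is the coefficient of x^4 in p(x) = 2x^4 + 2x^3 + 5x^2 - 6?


Read off the coefficient of x^4: 2


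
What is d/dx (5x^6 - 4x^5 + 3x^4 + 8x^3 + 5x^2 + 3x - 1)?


Apply the power rule term by term:
  d/dx(5x^6) = 30x^5
  d/dx(-4x^5) = -20x^4
  d/dx(3x^4) = 12x^3
  d/dx(8x^3) = 24x^2
  d/dx(5x^2) = 10x
  d/dx(3x) = 3
  d/dx(-1) = 0
p'(x) = 30x^5 - 20x^4 + 12x^3 + 24x^2 + 10x + 3


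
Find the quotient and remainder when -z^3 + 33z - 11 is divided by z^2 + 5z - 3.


(-z^3 + 33z - 11) / (z^2 + 5z - 3)
Step 1: -z * (z^2 + 5z - 3) = -z^3 - 5z^2 + 3z; subtract.
Step 2: 5 * (z^2 + 5z - 3) = 5z^2 + 25z - 15; subtract.
Quotient: -z + 5, Remainder: 5z + 4


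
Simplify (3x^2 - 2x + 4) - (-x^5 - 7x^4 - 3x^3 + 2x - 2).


Distribute the minus sign:
  (3x^2 - 2x + 4)
- (-x^5 - 7x^4 - 3x^3 + 2x - 2)
Negate second polynomial: x^5 + 7x^4 + 3x^3 - 2x + 2
Add: x^5 + 7x^4 + 3x^3 + 3x^2 - 4x + 6


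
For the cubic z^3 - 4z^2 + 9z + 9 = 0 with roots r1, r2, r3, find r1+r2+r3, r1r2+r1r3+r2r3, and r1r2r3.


Monic cubic z^3+bz^2+cz+d=0: sum=-b, pairwise sum=c, product=-d.
b=-4, c=9, d=9
r1+r2+r3 = 4
r1r2+r1r3+r2r3 = 9
r1r2r3 = -9


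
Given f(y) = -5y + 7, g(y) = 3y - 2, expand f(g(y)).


Substitute g(y) into f:
f(g(y)) = -5*(3y - 2) + 7
Expand and combine: -15y + 17


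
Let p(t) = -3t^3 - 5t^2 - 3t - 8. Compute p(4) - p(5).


p(4) = -292
p(5) = -523
p(4) - p(5) = -292 + 523 = 231


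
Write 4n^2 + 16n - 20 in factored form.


Roots satisfy r1 + r2 = -b/a = -4 and r1*r2 = c/a = -5.
So r1 = 1, r2 = -5.
4n^2 + 16n - 20 = 4(n - r1)(n - r2) = 4(n - 1)(n + 5)


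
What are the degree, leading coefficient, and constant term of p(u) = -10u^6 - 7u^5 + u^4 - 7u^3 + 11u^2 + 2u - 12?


Highest power of u is 6, with coefficient -10. Constant term is -12.
Degree = 6, leading coefficient = -10, constant term = -12


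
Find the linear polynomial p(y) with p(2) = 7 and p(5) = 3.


p(y) = my + b. Using p(2)=7, p(5)=3:
m = (7 - 3)/(2 - 5) = 4/-3 = -4/3
b = 7 - m*(2) = 7 + 8/3 = 29/3
p(y) = -(4/3)y + (29/3)


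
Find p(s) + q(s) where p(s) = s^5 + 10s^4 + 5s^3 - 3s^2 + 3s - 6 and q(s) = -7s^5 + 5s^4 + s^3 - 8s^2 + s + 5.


Align terms by degree and add:
  s^5 + 10s^4 + 5s^3 - 3s^2 + 3s - 6
  -7s^5 + 5s^4 + s^3 - 8s^2 + s + 5
= -6s^5 + 15s^4 + 6s^3 - 11s^2 + 4s - 1


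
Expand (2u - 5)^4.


Expand (2u - 5)^4 by repeated multiplication:
  (2u - 5)^2 = 4u^2 - 20u + 25
  (2u - 5)^3 = 8u^3 - 60u^2 + 150u - 125
= 16u^4 - 160u^3 + 600u^2 - 1000u + 625


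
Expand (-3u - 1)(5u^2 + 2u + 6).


Distribute each term of the first polynomial:
  (-3u)(5u^2 + 2u + 6) = -15u^3 - 6u^2 - 18u
  (-1)(5u^2 + 2u + 6) = -5u^2 - 2u - 6
Sum: -15u^3 - 11u^2 - 20u - 6


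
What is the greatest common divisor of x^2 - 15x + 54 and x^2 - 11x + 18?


Factor each:
  x^2 - 15x + 54 = (x - 9)(x - 6)
  x^2 - 11x + 18 = (x - 9)(x - 2)
Common monic factor: x - 9


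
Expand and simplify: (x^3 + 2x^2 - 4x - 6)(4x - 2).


Distribute each term of the first polynomial:
  (x^3)(4x - 2) = 4x^4 - 2x^3
  (2x^2)(4x - 2) = 8x^3 - 4x^2
  (-4x)(4x - 2) = -16x^2 + 8x
  (-6)(4x - 2) = -24x + 12
Sum: 4x^4 + 6x^3 - 20x^2 - 16x + 12


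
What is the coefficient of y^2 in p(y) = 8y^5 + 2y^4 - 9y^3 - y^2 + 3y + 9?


Read off the coefficient of y^2: -1


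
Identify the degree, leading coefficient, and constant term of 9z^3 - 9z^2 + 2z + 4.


Highest power of z is 3, with coefficient 9. Constant term is 4.
Degree = 3, leading coefficient = 9, constant term = 4


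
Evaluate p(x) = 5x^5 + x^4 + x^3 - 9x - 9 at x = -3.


Using direct substitution:
  5 * (-3)^5 = -1215
  1 * (-3)^4 = 81
  1 * (-3)^3 = -27
  0 * (-3)^2 = 0
  -9 * (-3)^1 = 27
  constant: -9
Sum = -1215 + 81 - 27 + 0 + 27 - 9 = -1143


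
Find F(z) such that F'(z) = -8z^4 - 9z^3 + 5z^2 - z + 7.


Reverse power rule on each term:
  ∫ -8z^4 dz = -(8/5)z^5
  ∫ -9z^3 dz = -(9/4)z^4
  ∫ 5z^2 dz = (5/3)z^3
  ∫ -z dz = -(1/2)z^2
  ∫ 7 dz = 7z
F(z) = -(8/5)z^5 - (9/4)z^4 + (5/3)z^3 - (1/2)z^2 + 7z + C


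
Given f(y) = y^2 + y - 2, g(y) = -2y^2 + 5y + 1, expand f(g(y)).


Substitute g(y) into f:
f(g(y)) = 1*(-2y^2 + 5y + 1)^2 + 1*(-2y^2 + 5y + 1) + (-2)
(-2y^2 + 5y + 1)^2 = 4y^4 - 20y^3 + 21y^2 + 10y + 1
Expand and combine: 4y^4 - 20y^3 + 19y^2 + 15y


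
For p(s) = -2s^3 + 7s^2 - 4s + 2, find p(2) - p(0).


p(2) = 6
p(0) = 2
p(2) - p(0) = 6 - 2 = 4


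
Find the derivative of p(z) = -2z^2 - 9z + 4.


Apply the power rule term by term:
  d/dz(-2z^2) = -4z
  d/dz(-9z) = -9
  d/dz(4) = 0
p'(z) = -4z - 9


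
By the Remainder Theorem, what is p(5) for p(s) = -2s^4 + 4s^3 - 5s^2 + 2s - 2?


By the Remainder Theorem, the remainder equals p(5):
  -2*(5)^4 = -1250
  4*(5)^3 = 500
  -5*(5)^2 = -125
  2*(5)^1 = 10
  constant: -2
Sum: -1250 + 500 - 125 + 10 - 2 = -867


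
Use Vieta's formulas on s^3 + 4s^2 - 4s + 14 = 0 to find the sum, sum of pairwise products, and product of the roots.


Monic cubic s^3+bs^2+cs+d=0: sum=-b, pairwise sum=c, product=-d.
b=4, c=-4, d=14
r1+r2+r3 = -4
r1r2+r1r3+r2r3 = -4
r1r2r3 = -14


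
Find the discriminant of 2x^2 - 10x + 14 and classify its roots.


D = b^2 - 4ac = (-10)^2 - 4(2)(14) = 100 - 112 = -12
Since D < 0: two complex conjugate roots (no real roots)


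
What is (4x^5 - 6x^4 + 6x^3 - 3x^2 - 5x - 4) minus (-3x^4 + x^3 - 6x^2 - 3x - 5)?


Distribute the minus sign:
  (4x^5 - 6x^4 + 6x^3 - 3x^2 - 5x - 4)
- (-3x^4 + x^3 - 6x^2 - 3x - 5)
Negate second polynomial: 3x^4 - x^3 + 6x^2 + 3x + 5
Add: 4x^5 - 3x^4 + 5x^3 + 3x^2 - 2x + 1


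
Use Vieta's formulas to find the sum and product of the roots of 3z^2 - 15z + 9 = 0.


For az^2+bz+c=0: sum = -b/a, product = c/a.
a=3, b=-15, c=9
Sum = -(-15)/3 = 5
Product = (9)/3 = 3


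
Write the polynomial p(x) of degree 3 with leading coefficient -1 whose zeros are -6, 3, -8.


p(x) = -(x + 6)(x - 3)(x + 8)
Expand: -x^3 - 11x^2 - 6x + 144


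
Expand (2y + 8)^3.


Expand (2y + 8)^3 by repeated multiplication:
  (2y + 8)^2 = 4y^2 + 32y + 64
= 8y^3 + 96y^2 + 384y + 512


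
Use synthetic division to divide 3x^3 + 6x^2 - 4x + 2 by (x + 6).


Synthetic division with c = -6. Coefficients: 3, 6, -4, 2
Bring down 3.
  3 * -6 = -18; -18 + 6 = -12
  -12 * -6 = 72; 72 - 4 = 68
  68 * -6 = -408; -408 + 2 = -406
Quotient: 3x^2 - 12x + 68, Remainder: -406


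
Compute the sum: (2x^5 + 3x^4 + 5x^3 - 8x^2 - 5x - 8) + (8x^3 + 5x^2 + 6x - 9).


Align terms by degree and add:
  2x^5 + 3x^4 + 5x^3 - 8x^2 - 5x - 8
+ 8x^3 + 5x^2 + 6x - 9
= 2x^5 + 3x^4 + 13x^3 - 3x^2 + x - 17


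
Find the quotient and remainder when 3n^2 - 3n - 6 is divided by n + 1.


(3n^2 - 3n - 6) / (n + 1)
Step 1: 3n * (n + 1) = 3n^2 + 3n; subtract.
Step 2: -6 * (n + 1) = -6n - 6; subtract.
Quotient: 3n - 6, Remainder: 0


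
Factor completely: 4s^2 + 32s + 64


Roots satisfy r1 + r2 = -b/a = -8 and r1*r2 = c/a = 16.
So r1 = -4, r2 = -4.
4s^2 + 32s + 64 = 4(s - r1)(s - r2) = 4(s + 4)(s + 4)


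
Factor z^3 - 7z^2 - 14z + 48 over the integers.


Try integer roots (divisors of 48). z=-3: p(-3)=0.
Divide out (z + 3): quotient is z^2 - 10z + 16.
Factor the quadratic: (z - 2)(z - 8)
Result: (z + 3)(z - 2)(z - 8)


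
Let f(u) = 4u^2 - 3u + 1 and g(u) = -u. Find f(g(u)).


Substitute g(u) into f:
f(g(u)) = 4*(-u)^2 + (-3)*(-u) + 1
(-u)^2 = u^2
Expand and combine: 4u^2 + 3u + 1


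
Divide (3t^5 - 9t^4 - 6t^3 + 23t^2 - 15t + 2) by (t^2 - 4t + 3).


(3t^5 - 9t^4 - 6t^3 + 23t^2 - 15t + 2) / (t^2 - 4t + 3)
Step 1: 3t^3 * (t^2 - 4t + 3) = 3t^5 - 12t^4 + 9t^3; subtract.
Step 2: 3t^2 * (t^2 - 4t + 3) = 3t^4 - 12t^3 + 9t^2; subtract.
Step 3: -3t * (t^2 - 4t + 3) = -3t^3 + 12t^2 - 9t; subtract.
Step 4: 2 * (t^2 - 4t + 3) = 2t^2 - 8t + 6; subtract.
Quotient: 3t^3 + 3t^2 - 3t + 2, Remainder: 2t - 4


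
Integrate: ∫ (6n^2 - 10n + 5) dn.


Reverse power rule on each term:
  ∫ 6n^2 dn = 2n^3
  ∫ -10n dn = -5n^2
  ∫ 5 dn = 5n
F(n) = 2n^3 - 5n^2 + 5n + C


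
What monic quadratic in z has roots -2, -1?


p(z) = (z + 2)(z + 1)
Expand: z^2 + 3z + 2


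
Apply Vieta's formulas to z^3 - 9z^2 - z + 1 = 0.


Monic cubic z^3+bz^2+cz+d=0: sum=-b, pairwise sum=c, product=-d.
b=-9, c=-1, d=1
r1+r2+r3 = 9
r1r2+r1r3+r2r3 = -1
r1r2r3 = -1


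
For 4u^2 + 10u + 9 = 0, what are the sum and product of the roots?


For au^2+bu+c=0: sum = -b/a, product = c/a.
a=4, b=10, c=9
Sum = -(10)/4 = -5/2
Product = (9)/4 = 9/4


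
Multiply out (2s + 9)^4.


Expand (2s + 9)^4 by repeated multiplication:
  (2s + 9)^2 = 4s^2 + 36s + 81
  (2s + 9)^3 = 8s^3 + 108s^2 + 486s + 729
= 16s^4 + 288s^3 + 1944s^2 + 5832s + 6561


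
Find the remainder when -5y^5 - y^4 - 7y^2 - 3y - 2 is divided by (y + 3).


By the Remainder Theorem, the remainder equals p(-3):
  -5*(-3)^5 = 1215
  -1*(-3)^4 = -81
  0*(-3)^3 = 0
  -7*(-3)^2 = -63
  -3*(-3)^1 = 9
  constant: -2
Sum: 1215 - 81 + 0 - 63 + 9 - 2 = 1078


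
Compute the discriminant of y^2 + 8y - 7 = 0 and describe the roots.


D = b^2 - 4ac = (8)^2 - 4(1)(-7) = 64 + 28 = 92
Since D > 0: two distinct irrational roots


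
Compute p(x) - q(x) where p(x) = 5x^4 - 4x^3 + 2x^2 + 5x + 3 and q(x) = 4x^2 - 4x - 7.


Distribute the minus sign:
  (5x^4 - 4x^3 + 2x^2 + 5x + 3)
- (4x^2 - 4x - 7)
Negate second polynomial: -4x^2 + 4x + 7
Add: 5x^4 - 4x^3 - 2x^2 + 9x + 10


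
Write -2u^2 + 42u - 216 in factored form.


Roots satisfy r1 + r2 = -b/a = 21 and r1*r2 = c/a = 108.
So r1 = 9, r2 = 12.
-2u^2 + 42u - 216 = -2(u - r1)(u - r2) = -2(u - 9)(u - 12)


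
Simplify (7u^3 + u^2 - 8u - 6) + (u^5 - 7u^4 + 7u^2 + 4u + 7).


Align terms by degree and add:
  7u^3 + u^2 - 8u - 6
+ u^5 - 7u^4 + 7u^2 + 4u + 7
= u^5 - 7u^4 + 7u^3 + 8u^2 - 4u + 1


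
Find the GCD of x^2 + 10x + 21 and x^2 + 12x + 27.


Factor each:
  x^2 + 10x + 21 = (x + 3)(x + 7)
  x^2 + 12x + 27 = (x + 3)(x + 9)
Common monic factor: x + 3


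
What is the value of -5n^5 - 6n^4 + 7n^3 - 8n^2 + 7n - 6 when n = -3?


Using direct substitution:
  -5 * (-3)^5 = 1215
  -6 * (-3)^4 = -486
  7 * (-3)^3 = -189
  -8 * (-3)^2 = -72
  7 * (-3)^1 = -21
  constant: -6
Sum = 1215 - 486 - 189 - 72 - 21 - 6 = 441


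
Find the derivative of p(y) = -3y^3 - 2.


Apply the power rule term by term:
  d/dy(-3y^3) = -9y^2
  d/dy(-2) = 0
p'(y) = -9y^2


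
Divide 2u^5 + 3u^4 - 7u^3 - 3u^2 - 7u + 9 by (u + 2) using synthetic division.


Synthetic division with c = -2. Coefficients: 2, 3, -7, -3, -7, 9
Bring down 2.
  2 * -2 = -4; -4 + 3 = -1
  -1 * -2 = 2; 2 - 7 = -5
  -5 * -2 = 10; 10 - 3 = 7
  7 * -2 = -14; -14 - 7 = -21
  -21 * -2 = 42; 42 + 9 = 51
Quotient: 2u^4 - u^3 - 5u^2 + 7u - 21, Remainder: 51


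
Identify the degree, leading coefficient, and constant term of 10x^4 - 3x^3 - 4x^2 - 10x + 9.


Highest power of x is 4, with coefficient 10. Constant term is 9.
Degree = 4, leading coefficient = 10, constant term = 9


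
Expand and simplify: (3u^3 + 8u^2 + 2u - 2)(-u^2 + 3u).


Distribute each term of the first polynomial:
  (3u^3)(-u^2 + 3u) = -3u^5 + 9u^4
  (8u^2)(-u^2 + 3u) = -8u^4 + 24u^3
  (2u)(-u^2 + 3u) = -2u^3 + 6u^2
  (-2)(-u^2 + 3u) = 2u^2 - 6u
Sum: -3u^5 + u^4 + 22u^3 + 8u^2 - 6u


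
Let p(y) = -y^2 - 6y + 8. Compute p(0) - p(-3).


p(0) = 8
p(-3) = 17
p(0) - p(-3) = 8 - 17 = -9


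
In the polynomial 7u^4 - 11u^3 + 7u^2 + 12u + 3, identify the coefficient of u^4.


Read off the coefficient of u^4: 7


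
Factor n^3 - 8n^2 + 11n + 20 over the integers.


Try integer roots (divisors of 20). n=-1: p(-1)=0.
Divide out (n + 1): quotient is n^2 - 9n + 20.
Factor the quadratic: (n - 5)(n - 4)
Result: (n + 1)(n - 5)(n - 4)


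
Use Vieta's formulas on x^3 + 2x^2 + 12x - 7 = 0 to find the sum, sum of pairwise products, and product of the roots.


Monic cubic x^3+bx^2+cx+d=0: sum=-b, pairwise sum=c, product=-d.
b=2, c=12, d=-7
r1+r2+r3 = -2
r1r2+r1r3+r2r3 = 12
r1r2r3 = 7


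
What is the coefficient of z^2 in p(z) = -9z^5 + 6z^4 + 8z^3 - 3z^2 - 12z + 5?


Read off the coefficient of z^2: -3


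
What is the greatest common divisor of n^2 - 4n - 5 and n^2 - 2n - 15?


Factor each:
  n^2 - 4n - 5 = (n - 5)(n + 1)
  n^2 - 2n - 15 = (n - 5)(n + 3)
Common monic factor: n - 5


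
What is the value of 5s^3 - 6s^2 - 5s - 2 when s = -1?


Using direct substitution:
  5 * (-1)^3 = -5
  -6 * (-1)^2 = -6
  -5 * (-1)^1 = 5
  constant: -2
Sum = -5 - 6 + 5 - 2 = -8


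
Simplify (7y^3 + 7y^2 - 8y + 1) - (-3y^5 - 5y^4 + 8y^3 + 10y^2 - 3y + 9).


Distribute the minus sign:
  (7y^3 + 7y^2 - 8y + 1)
- (-3y^5 - 5y^4 + 8y^3 + 10y^2 - 3y + 9)
Negate second polynomial: 3y^5 + 5y^4 - 8y^3 - 10y^2 + 3y - 9
Add: 3y^5 + 5y^4 - y^3 - 3y^2 - 5y - 8


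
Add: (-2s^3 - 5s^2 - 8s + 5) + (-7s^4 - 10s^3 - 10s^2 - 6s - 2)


Align terms by degree and add:
  -2s^3 - 5s^2 - 8s + 5
  -7s^4 - 10s^3 - 10s^2 - 6s - 2
= -7s^4 - 12s^3 - 15s^2 - 14s + 3


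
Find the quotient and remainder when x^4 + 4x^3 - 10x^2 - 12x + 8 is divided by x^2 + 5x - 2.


(x^4 + 4x^3 - 10x^2 - 12x + 8) / (x^2 + 5x - 2)
Step 1: x^2 * (x^2 + 5x - 2) = x^4 + 5x^3 - 2x^2; subtract.
Step 2: -x * (x^2 + 5x - 2) = -x^3 - 5x^2 + 2x; subtract.
Step 3: -3 * (x^2 + 5x - 2) = -3x^2 - 15x + 6; subtract.
Quotient: x^2 - x - 3, Remainder: x + 2


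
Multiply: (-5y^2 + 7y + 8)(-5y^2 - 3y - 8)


Distribute each term of the first polynomial:
  (-5y^2)(-5y^2 - 3y - 8) = 25y^4 + 15y^3 + 40y^2
  (7y)(-5y^2 - 3y - 8) = -35y^3 - 21y^2 - 56y
  (8)(-5y^2 - 3y - 8) = -40y^2 - 24y - 64
Sum: 25y^4 - 20y^3 - 21y^2 - 80y - 64


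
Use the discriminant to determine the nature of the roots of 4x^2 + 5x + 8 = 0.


D = b^2 - 4ac = (5)^2 - 4(4)(8) = 25 - 128 = -103
Since D < 0: two complex conjugate roots (no real roots)


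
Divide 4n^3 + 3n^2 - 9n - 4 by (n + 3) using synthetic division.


Synthetic division with c = -3. Coefficients: 4, 3, -9, -4
Bring down 4.
  4 * -3 = -12; -12 + 3 = -9
  -9 * -3 = 27; 27 - 9 = 18
  18 * -3 = -54; -54 - 4 = -58
Quotient: 4n^2 - 9n + 18, Remainder: -58


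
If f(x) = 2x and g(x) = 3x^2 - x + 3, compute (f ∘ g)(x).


Substitute g(x) into f:
f(g(x)) = 2*(3x^2 - x + 3)
Expand and combine: 6x^2 - 2x + 6


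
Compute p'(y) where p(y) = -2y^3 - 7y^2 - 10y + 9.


Apply the power rule term by term:
  d/dy(-2y^3) = -6y^2
  d/dy(-7y^2) = -14y
  d/dy(-10y) = -10
  d/dy(9) = 0
p'(y) = -6y^2 - 14y - 10


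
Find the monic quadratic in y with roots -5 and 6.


p(y) = (y + 5)(y - 6)
Expand: y^2 - y - 30


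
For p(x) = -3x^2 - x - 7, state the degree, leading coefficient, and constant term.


Highest power of x is 2, with coefficient -3. Constant term is -7.
Degree = 2, leading coefficient = -3, constant term = -7


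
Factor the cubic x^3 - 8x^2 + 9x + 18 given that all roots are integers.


Try integer roots (divisors of 18). x=6: p(6)=0.
Divide out (x - 6): quotient is x^2 - 2x - 3.
Factor the quadratic: (x - 3)(x + 1)
Result: (x - 6)(x - 3)(x + 1)


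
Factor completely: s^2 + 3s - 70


Roots satisfy r1 + r2 = -b/a = -3 and r1*r2 = c/a = -70.
So r1 = -10, r2 = 7.
s^2 + 3s - 70 = (s - r1)(s - r2) = (s + 10)(s - 7)


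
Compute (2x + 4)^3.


Expand (2x + 4)^3 by repeated multiplication:
  (2x + 4)^2 = 4x^2 + 16x + 16
= 8x^3 + 48x^2 + 96x + 64


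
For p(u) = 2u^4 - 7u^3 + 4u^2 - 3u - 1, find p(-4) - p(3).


p(-4) = 1035
p(3) = -1
p(-4) - p(3) = 1035 + 1 = 1036


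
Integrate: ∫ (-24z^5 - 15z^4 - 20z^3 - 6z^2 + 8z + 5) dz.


Reverse power rule on each term:
  ∫ -24z^5 dz = -4z^6
  ∫ -15z^4 dz = -3z^5
  ∫ -20z^3 dz = -5z^4
  ∫ -6z^2 dz = -2z^3
  ∫ 8z dz = 4z^2
  ∫ 5 dz = 5z
F(z) = -4z^6 - 3z^5 - 5z^4 - 2z^3 + 4z^2 + 5z + C
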